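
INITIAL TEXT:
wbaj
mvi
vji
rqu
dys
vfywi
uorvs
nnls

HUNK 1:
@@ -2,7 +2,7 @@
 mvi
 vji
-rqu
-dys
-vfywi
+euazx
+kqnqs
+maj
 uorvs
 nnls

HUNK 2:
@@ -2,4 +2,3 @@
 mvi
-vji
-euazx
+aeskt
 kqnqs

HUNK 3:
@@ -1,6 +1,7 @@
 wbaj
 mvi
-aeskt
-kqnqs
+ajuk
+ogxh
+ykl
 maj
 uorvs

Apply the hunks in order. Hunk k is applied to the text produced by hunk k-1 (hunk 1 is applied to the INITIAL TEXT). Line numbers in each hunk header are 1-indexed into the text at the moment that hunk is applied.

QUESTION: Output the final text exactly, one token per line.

Hunk 1: at line 2 remove [rqu,dys,vfywi] add [euazx,kqnqs,maj] -> 8 lines: wbaj mvi vji euazx kqnqs maj uorvs nnls
Hunk 2: at line 2 remove [vji,euazx] add [aeskt] -> 7 lines: wbaj mvi aeskt kqnqs maj uorvs nnls
Hunk 3: at line 1 remove [aeskt,kqnqs] add [ajuk,ogxh,ykl] -> 8 lines: wbaj mvi ajuk ogxh ykl maj uorvs nnls

Answer: wbaj
mvi
ajuk
ogxh
ykl
maj
uorvs
nnls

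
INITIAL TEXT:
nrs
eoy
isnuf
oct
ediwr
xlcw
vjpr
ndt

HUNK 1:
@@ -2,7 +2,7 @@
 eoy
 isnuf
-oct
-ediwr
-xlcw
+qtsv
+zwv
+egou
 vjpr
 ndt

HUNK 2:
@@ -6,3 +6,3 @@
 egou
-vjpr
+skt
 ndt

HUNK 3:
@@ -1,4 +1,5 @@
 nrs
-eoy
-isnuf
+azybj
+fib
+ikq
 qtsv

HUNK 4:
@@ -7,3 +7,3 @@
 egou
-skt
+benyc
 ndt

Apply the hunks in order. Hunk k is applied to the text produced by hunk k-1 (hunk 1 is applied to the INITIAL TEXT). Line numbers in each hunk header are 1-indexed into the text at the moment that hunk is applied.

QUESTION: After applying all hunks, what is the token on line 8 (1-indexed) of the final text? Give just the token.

Hunk 1: at line 2 remove [oct,ediwr,xlcw] add [qtsv,zwv,egou] -> 8 lines: nrs eoy isnuf qtsv zwv egou vjpr ndt
Hunk 2: at line 6 remove [vjpr] add [skt] -> 8 lines: nrs eoy isnuf qtsv zwv egou skt ndt
Hunk 3: at line 1 remove [eoy,isnuf] add [azybj,fib,ikq] -> 9 lines: nrs azybj fib ikq qtsv zwv egou skt ndt
Hunk 4: at line 7 remove [skt] add [benyc] -> 9 lines: nrs azybj fib ikq qtsv zwv egou benyc ndt
Final line 8: benyc

Answer: benyc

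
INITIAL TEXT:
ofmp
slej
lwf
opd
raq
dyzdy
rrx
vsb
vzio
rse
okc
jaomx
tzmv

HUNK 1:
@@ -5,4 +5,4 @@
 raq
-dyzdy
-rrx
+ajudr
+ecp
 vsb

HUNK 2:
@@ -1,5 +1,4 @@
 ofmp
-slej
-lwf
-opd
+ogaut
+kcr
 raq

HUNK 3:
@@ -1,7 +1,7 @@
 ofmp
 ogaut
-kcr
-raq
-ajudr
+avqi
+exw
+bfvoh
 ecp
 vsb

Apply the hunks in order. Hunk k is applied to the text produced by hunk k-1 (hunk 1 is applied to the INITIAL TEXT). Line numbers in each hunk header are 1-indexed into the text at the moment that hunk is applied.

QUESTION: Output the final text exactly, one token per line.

Answer: ofmp
ogaut
avqi
exw
bfvoh
ecp
vsb
vzio
rse
okc
jaomx
tzmv

Derivation:
Hunk 1: at line 5 remove [dyzdy,rrx] add [ajudr,ecp] -> 13 lines: ofmp slej lwf opd raq ajudr ecp vsb vzio rse okc jaomx tzmv
Hunk 2: at line 1 remove [slej,lwf,opd] add [ogaut,kcr] -> 12 lines: ofmp ogaut kcr raq ajudr ecp vsb vzio rse okc jaomx tzmv
Hunk 3: at line 1 remove [kcr,raq,ajudr] add [avqi,exw,bfvoh] -> 12 lines: ofmp ogaut avqi exw bfvoh ecp vsb vzio rse okc jaomx tzmv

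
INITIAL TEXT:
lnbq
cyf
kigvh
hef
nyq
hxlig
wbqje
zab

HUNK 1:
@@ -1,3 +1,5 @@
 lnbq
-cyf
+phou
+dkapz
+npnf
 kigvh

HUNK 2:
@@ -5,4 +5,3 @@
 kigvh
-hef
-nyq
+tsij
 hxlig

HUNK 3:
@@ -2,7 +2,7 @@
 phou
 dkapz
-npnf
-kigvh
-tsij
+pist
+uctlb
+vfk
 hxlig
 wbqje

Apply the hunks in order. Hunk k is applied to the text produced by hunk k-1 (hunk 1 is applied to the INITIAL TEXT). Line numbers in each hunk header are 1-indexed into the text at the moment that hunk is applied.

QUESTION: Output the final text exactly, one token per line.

Answer: lnbq
phou
dkapz
pist
uctlb
vfk
hxlig
wbqje
zab

Derivation:
Hunk 1: at line 1 remove [cyf] add [phou,dkapz,npnf] -> 10 lines: lnbq phou dkapz npnf kigvh hef nyq hxlig wbqje zab
Hunk 2: at line 5 remove [hef,nyq] add [tsij] -> 9 lines: lnbq phou dkapz npnf kigvh tsij hxlig wbqje zab
Hunk 3: at line 2 remove [npnf,kigvh,tsij] add [pist,uctlb,vfk] -> 9 lines: lnbq phou dkapz pist uctlb vfk hxlig wbqje zab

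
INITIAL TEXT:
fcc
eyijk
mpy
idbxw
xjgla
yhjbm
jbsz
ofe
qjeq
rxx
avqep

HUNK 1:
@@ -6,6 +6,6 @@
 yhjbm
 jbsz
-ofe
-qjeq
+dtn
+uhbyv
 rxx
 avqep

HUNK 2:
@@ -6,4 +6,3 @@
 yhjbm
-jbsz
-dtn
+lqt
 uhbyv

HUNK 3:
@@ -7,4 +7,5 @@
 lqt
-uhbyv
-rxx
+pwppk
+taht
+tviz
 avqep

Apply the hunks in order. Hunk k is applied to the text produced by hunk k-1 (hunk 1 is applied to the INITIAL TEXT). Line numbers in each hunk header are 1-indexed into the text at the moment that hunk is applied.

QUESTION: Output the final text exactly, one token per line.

Hunk 1: at line 6 remove [ofe,qjeq] add [dtn,uhbyv] -> 11 lines: fcc eyijk mpy idbxw xjgla yhjbm jbsz dtn uhbyv rxx avqep
Hunk 2: at line 6 remove [jbsz,dtn] add [lqt] -> 10 lines: fcc eyijk mpy idbxw xjgla yhjbm lqt uhbyv rxx avqep
Hunk 3: at line 7 remove [uhbyv,rxx] add [pwppk,taht,tviz] -> 11 lines: fcc eyijk mpy idbxw xjgla yhjbm lqt pwppk taht tviz avqep

Answer: fcc
eyijk
mpy
idbxw
xjgla
yhjbm
lqt
pwppk
taht
tviz
avqep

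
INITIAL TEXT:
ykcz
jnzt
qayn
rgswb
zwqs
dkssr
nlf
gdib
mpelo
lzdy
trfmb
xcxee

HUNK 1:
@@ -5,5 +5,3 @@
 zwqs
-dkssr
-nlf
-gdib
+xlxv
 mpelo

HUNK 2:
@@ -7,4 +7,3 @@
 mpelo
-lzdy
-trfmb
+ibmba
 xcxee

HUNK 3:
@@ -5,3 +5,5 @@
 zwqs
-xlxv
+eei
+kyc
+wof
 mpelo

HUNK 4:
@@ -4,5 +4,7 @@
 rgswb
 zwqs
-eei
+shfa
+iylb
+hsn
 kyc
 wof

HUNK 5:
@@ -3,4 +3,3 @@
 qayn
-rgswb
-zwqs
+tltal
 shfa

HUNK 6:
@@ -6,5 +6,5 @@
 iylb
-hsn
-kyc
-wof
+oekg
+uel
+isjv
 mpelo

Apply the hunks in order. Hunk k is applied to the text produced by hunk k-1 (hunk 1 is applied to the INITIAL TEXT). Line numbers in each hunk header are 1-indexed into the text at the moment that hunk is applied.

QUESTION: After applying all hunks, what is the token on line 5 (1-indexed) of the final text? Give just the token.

Hunk 1: at line 5 remove [dkssr,nlf,gdib] add [xlxv] -> 10 lines: ykcz jnzt qayn rgswb zwqs xlxv mpelo lzdy trfmb xcxee
Hunk 2: at line 7 remove [lzdy,trfmb] add [ibmba] -> 9 lines: ykcz jnzt qayn rgswb zwqs xlxv mpelo ibmba xcxee
Hunk 3: at line 5 remove [xlxv] add [eei,kyc,wof] -> 11 lines: ykcz jnzt qayn rgswb zwqs eei kyc wof mpelo ibmba xcxee
Hunk 4: at line 4 remove [eei] add [shfa,iylb,hsn] -> 13 lines: ykcz jnzt qayn rgswb zwqs shfa iylb hsn kyc wof mpelo ibmba xcxee
Hunk 5: at line 3 remove [rgswb,zwqs] add [tltal] -> 12 lines: ykcz jnzt qayn tltal shfa iylb hsn kyc wof mpelo ibmba xcxee
Hunk 6: at line 6 remove [hsn,kyc,wof] add [oekg,uel,isjv] -> 12 lines: ykcz jnzt qayn tltal shfa iylb oekg uel isjv mpelo ibmba xcxee
Final line 5: shfa

Answer: shfa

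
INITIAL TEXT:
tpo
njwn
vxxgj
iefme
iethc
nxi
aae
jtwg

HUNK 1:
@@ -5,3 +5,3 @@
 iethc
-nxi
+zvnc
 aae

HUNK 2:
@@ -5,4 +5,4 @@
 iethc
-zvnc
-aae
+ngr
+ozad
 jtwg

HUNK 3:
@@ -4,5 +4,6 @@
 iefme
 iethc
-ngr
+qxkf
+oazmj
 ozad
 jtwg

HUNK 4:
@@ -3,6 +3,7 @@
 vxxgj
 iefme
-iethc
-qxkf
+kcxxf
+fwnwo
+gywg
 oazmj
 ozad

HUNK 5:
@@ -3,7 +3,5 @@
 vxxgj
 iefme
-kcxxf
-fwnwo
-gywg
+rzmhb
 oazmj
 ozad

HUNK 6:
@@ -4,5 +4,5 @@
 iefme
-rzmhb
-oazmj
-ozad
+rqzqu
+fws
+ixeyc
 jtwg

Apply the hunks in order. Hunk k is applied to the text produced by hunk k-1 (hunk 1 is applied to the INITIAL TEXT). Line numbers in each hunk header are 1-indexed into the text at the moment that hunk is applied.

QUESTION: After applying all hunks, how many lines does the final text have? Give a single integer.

Answer: 8

Derivation:
Hunk 1: at line 5 remove [nxi] add [zvnc] -> 8 lines: tpo njwn vxxgj iefme iethc zvnc aae jtwg
Hunk 2: at line 5 remove [zvnc,aae] add [ngr,ozad] -> 8 lines: tpo njwn vxxgj iefme iethc ngr ozad jtwg
Hunk 3: at line 4 remove [ngr] add [qxkf,oazmj] -> 9 lines: tpo njwn vxxgj iefme iethc qxkf oazmj ozad jtwg
Hunk 4: at line 3 remove [iethc,qxkf] add [kcxxf,fwnwo,gywg] -> 10 lines: tpo njwn vxxgj iefme kcxxf fwnwo gywg oazmj ozad jtwg
Hunk 5: at line 3 remove [kcxxf,fwnwo,gywg] add [rzmhb] -> 8 lines: tpo njwn vxxgj iefme rzmhb oazmj ozad jtwg
Hunk 6: at line 4 remove [rzmhb,oazmj,ozad] add [rqzqu,fws,ixeyc] -> 8 lines: tpo njwn vxxgj iefme rqzqu fws ixeyc jtwg
Final line count: 8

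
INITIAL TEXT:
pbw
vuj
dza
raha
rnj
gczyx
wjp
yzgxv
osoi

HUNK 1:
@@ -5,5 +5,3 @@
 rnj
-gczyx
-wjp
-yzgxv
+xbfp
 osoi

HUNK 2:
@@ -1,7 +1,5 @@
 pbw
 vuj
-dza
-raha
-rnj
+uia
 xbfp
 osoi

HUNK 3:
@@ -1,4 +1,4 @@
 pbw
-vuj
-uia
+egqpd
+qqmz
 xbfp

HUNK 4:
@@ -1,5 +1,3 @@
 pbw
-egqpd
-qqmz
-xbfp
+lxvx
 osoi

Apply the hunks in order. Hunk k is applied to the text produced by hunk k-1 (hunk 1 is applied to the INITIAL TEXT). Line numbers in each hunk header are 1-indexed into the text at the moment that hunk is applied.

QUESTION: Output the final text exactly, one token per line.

Hunk 1: at line 5 remove [gczyx,wjp,yzgxv] add [xbfp] -> 7 lines: pbw vuj dza raha rnj xbfp osoi
Hunk 2: at line 1 remove [dza,raha,rnj] add [uia] -> 5 lines: pbw vuj uia xbfp osoi
Hunk 3: at line 1 remove [vuj,uia] add [egqpd,qqmz] -> 5 lines: pbw egqpd qqmz xbfp osoi
Hunk 4: at line 1 remove [egqpd,qqmz,xbfp] add [lxvx] -> 3 lines: pbw lxvx osoi

Answer: pbw
lxvx
osoi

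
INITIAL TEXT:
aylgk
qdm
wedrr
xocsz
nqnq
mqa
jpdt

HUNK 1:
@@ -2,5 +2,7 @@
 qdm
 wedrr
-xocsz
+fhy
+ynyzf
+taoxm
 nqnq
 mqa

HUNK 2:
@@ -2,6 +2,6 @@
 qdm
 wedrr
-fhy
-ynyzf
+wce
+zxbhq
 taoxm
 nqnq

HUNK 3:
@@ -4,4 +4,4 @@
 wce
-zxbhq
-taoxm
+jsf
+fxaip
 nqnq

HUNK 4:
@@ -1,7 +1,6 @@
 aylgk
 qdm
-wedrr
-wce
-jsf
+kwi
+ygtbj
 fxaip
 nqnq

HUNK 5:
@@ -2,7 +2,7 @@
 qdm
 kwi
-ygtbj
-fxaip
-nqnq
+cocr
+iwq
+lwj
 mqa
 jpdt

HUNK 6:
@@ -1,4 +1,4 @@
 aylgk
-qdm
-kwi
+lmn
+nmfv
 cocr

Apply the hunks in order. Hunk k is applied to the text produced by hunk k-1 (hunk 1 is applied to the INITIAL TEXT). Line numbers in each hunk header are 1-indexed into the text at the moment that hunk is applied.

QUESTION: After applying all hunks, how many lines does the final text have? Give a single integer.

Hunk 1: at line 2 remove [xocsz] add [fhy,ynyzf,taoxm] -> 9 lines: aylgk qdm wedrr fhy ynyzf taoxm nqnq mqa jpdt
Hunk 2: at line 2 remove [fhy,ynyzf] add [wce,zxbhq] -> 9 lines: aylgk qdm wedrr wce zxbhq taoxm nqnq mqa jpdt
Hunk 3: at line 4 remove [zxbhq,taoxm] add [jsf,fxaip] -> 9 lines: aylgk qdm wedrr wce jsf fxaip nqnq mqa jpdt
Hunk 4: at line 1 remove [wedrr,wce,jsf] add [kwi,ygtbj] -> 8 lines: aylgk qdm kwi ygtbj fxaip nqnq mqa jpdt
Hunk 5: at line 2 remove [ygtbj,fxaip,nqnq] add [cocr,iwq,lwj] -> 8 lines: aylgk qdm kwi cocr iwq lwj mqa jpdt
Hunk 6: at line 1 remove [qdm,kwi] add [lmn,nmfv] -> 8 lines: aylgk lmn nmfv cocr iwq lwj mqa jpdt
Final line count: 8

Answer: 8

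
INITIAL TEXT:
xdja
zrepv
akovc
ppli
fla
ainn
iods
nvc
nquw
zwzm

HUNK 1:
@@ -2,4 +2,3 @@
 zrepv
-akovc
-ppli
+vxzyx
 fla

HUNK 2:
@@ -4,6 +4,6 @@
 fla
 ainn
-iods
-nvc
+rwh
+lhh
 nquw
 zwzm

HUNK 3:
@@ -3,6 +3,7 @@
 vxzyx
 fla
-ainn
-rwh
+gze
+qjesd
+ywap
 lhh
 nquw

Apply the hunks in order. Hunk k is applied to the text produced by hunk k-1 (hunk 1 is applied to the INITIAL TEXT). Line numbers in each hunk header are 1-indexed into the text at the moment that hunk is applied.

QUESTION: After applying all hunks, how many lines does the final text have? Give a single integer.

Answer: 10

Derivation:
Hunk 1: at line 2 remove [akovc,ppli] add [vxzyx] -> 9 lines: xdja zrepv vxzyx fla ainn iods nvc nquw zwzm
Hunk 2: at line 4 remove [iods,nvc] add [rwh,lhh] -> 9 lines: xdja zrepv vxzyx fla ainn rwh lhh nquw zwzm
Hunk 3: at line 3 remove [ainn,rwh] add [gze,qjesd,ywap] -> 10 lines: xdja zrepv vxzyx fla gze qjesd ywap lhh nquw zwzm
Final line count: 10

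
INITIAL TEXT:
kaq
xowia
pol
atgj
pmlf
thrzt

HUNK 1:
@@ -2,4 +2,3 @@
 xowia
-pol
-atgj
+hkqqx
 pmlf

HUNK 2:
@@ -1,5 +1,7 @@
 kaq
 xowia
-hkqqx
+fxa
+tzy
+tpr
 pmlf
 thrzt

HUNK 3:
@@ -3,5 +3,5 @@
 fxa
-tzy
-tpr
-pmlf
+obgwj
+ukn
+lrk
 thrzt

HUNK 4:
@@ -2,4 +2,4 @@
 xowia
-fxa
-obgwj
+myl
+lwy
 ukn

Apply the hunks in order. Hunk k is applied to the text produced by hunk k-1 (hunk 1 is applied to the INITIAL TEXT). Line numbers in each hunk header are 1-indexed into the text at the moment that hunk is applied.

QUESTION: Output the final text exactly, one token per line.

Hunk 1: at line 2 remove [pol,atgj] add [hkqqx] -> 5 lines: kaq xowia hkqqx pmlf thrzt
Hunk 2: at line 1 remove [hkqqx] add [fxa,tzy,tpr] -> 7 lines: kaq xowia fxa tzy tpr pmlf thrzt
Hunk 3: at line 3 remove [tzy,tpr,pmlf] add [obgwj,ukn,lrk] -> 7 lines: kaq xowia fxa obgwj ukn lrk thrzt
Hunk 4: at line 2 remove [fxa,obgwj] add [myl,lwy] -> 7 lines: kaq xowia myl lwy ukn lrk thrzt

Answer: kaq
xowia
myl
lwy
ukn
lrk
thrzt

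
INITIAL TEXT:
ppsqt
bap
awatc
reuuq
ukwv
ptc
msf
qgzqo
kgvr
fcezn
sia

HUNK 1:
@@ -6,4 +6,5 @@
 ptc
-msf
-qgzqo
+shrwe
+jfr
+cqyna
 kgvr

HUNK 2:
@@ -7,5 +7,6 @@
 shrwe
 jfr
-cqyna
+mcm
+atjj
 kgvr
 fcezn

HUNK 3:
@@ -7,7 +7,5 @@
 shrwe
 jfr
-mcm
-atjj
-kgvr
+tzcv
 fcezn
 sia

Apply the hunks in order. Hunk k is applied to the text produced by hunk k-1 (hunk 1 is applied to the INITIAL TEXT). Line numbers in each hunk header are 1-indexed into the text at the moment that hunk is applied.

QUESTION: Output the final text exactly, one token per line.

Hunk 1: at line 6 remove [msf,qgzqo] add [shrwe,jfr,cqyna] -> 12 lines: ppsqt bap awatc reuuq ukwv ptc shrwe jfr cqyna kgvr fcezn sia
Hunk 2: at line 7 remove [cqyna] add [mcm,atjj] -> 13 lines: ppsqt bap awatc reuuq ukwv ptc shrwe jfr mcm atjj kgvr fcezn sia
Hunk 3: at line 7 remove [mcm,atjj,kgvr] add [tzcv] -> 11 lines: ppsqt bap awatc reuuq ukwv ptc shrwe jfr tzcv fcezn sia

Answer: ppsqt
bap
awatc
reuuq
ukwv
ptc
shrwe
jfr
tzcv
fcezn
sia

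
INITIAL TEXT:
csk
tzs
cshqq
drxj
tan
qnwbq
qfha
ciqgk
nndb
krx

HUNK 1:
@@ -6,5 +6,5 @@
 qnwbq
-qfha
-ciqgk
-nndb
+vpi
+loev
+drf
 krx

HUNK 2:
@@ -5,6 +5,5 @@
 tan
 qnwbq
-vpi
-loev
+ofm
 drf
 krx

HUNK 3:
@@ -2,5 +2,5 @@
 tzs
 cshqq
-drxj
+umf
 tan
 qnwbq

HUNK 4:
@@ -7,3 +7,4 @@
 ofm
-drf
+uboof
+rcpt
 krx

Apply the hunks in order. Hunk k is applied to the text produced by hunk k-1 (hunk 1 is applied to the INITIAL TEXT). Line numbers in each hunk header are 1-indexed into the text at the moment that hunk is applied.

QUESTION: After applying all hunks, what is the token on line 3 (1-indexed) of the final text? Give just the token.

Answer: cshqq

Derivation:
Hunk 1: at line 6 remove [qfha,ciqgk,nndb] add [vpi,loev,drf] -> 10 lines: csk tzs cshqq drxj tan qnwbq vpi loev drf krx
Hunk 2: at line 5 remove [vpi,loev] add [ofm] -> 9 lines: csk tzs cshqq drxj tan qnwbq ofm drf krx
Hunk 3: at line 2 remove [drxj] add [umf] -> 9 lines: csk tzs cshqq umf tan qnwbq ofm drf krx
Hunk 4: at line 7 remove [drf] add [uboof,rcpt] -> 10 lines: csk tzs cshqq umf tan qnwbq ofm uboof rcpt krx
Final line 3: cshqq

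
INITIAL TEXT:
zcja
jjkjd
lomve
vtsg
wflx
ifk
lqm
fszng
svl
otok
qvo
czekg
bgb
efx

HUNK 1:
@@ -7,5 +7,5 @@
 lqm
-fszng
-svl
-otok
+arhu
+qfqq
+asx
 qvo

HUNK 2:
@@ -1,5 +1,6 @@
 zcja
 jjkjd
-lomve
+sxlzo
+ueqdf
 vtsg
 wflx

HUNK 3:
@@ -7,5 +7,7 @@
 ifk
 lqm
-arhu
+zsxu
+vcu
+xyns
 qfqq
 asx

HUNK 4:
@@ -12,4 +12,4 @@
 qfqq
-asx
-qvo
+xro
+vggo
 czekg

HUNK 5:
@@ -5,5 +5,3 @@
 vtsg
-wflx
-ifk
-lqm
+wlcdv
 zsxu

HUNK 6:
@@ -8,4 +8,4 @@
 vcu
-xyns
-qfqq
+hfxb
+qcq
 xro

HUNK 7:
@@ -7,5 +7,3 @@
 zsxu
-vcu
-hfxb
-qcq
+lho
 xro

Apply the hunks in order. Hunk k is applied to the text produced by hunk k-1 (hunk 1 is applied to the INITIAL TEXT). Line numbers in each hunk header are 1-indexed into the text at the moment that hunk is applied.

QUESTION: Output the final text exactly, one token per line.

Answer: zcja
jjkjd
sxlzo
ueqdf
vtsg
wlcdv
zsxu
lho
xro
vggo
czekg
bgb
efx

Derivation:
Hunk 1: at line 7 remove [fszng,svl,otok] add [arhu,qfqq,asx] -> 14 lines: zcja jjkjd lomve vtsg wflx ifk lqm arhu qfqq asx qvo czekg bgb efx
Hunk 2: at line 1 remove [lomve] add [sxlzo,ueqdf] -> 15 lines: zcja jjkjd sxlzo ueqdf vtsg wflx ifk lqm arhu qfqq asx qvo czekg bgb efx
Hunk 3: at line 7 remove [arhu] add [zsxu,vcu,xyns] -> 17 lines: zcja jjkjd sxlzo ueqdf vtsg wflx ifk lqm zsxu vcu xyns qfqq asx qvo czekg bgb efx
Hunk 4: at line 12 remove [asx,qvo] add [xro,vggo] -> 17 lines: zcja jjkjd sxlzo ueqdf vtsg wflx ifk lqm zsxu vcu xyns qfqq xro vggo czekg bgb efx
Hunk 5: at line 5 remove [wflx,ifk,lqm] add [wlcdv] -> 15 lines: zcja jjkjd sxlzo ueqdf vtsg wlcdv zsxu vcu xyns qfqq xro vggo czekg bgb efx
Hunk 6: at line 8 remove [xyns,qfqq] add [hfxb,qcq] -> 15 lines: zcja jjkjd sxlzo ueqdf vtsg wlcdv zsxu vcu hfxb qcq xro vggo czekg bgb efx
Hunk 7: at line 7 remove [vcu,hfxb,qcq] add [lho] -> 13 lines: zcja jjkjd sxlzo ueqdf vtsg wlcdv zsxu lho xro vggo czekg bgb efx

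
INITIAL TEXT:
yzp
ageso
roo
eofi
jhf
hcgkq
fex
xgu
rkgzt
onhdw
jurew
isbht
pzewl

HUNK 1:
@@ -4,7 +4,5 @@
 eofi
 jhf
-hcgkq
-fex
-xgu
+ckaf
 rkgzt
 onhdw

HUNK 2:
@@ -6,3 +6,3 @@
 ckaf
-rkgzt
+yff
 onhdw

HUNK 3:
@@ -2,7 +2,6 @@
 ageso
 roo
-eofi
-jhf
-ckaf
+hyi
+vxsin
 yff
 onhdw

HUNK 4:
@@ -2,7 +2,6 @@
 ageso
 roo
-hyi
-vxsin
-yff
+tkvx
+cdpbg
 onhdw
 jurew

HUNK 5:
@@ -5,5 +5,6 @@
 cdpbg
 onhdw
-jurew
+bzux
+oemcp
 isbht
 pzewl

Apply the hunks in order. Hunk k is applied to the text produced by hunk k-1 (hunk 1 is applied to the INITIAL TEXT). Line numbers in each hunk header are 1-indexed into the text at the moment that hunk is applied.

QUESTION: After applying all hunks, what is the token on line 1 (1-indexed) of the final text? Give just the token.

Answer: yzp

Derivation:
Hunk 1: at line 4 remove [hcgkq,fex,xgu] add [ckaf] -> 11 lines: yzp ageso roo eofi jhf ckaf rkgzt onhdw jurew isbht pzewl
Hunk 2: at line 6 remove [rkgzt] add [yff] -> 11 lines: yzp ageso roo eofi jhf ckaf yff onhdw jurew isbht pzewl
Hunk 3: at line 2 remove [eofi,jhf,ckaf] add [hyi,vxsin] -> 10 lines: yzp ageso roo hyi vxsin yff onhdw jurew isbht pzewl
Hunk 4: at line 2 remove [hyi,vxsin,yff] add [tkvx,cdpbg] -> 9 lines: yzp ageso roo tkvx cdpbg onhdw jurew isbht pzewl
Hunk 5: at line 5 remove [jurew] add [bzux,oemcp] -> 10 lines: yzp ageso roo tkvx cdpbg onhdw bzux oemcp isbht pzewl
Final line 1: yzp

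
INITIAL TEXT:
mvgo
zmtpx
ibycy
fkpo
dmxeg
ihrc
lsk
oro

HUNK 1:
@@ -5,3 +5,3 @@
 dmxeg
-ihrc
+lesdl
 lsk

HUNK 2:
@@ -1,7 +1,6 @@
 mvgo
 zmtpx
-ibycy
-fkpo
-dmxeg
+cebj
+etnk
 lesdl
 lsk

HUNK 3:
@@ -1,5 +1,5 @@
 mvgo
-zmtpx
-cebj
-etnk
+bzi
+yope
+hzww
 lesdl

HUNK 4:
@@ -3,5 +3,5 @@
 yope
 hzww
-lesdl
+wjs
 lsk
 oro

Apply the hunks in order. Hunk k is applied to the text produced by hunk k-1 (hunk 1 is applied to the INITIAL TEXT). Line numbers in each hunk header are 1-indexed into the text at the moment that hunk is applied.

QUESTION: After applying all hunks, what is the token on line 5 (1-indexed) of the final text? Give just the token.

Hunk 1: at line 5 remove [ihrc] add [lesdl] -> 8 lines: mvgo zmtpx ibycy fkpo dmxeg lesdl lsk oro
Hunk 2: at line 1 remove [ibycy,fkpo,dmxeg] add [cebj,etnk] -> 7 lines: mvgo zmtpx cebj etnk lesdl lsk oro
Hunk 3: at line 1 remove [zmtpx,cebj,etnk] add [bzi,yope,hzww] -> 7 lines: mvgo bzi yope hzww lesdl lsk oro
Hunk 4: at line 3 remove [lesdl] add [wjs] -> 7 lines: mvgo bzi yope hzww wjs lsk oro
Final line 5: wjs

Answer: wjs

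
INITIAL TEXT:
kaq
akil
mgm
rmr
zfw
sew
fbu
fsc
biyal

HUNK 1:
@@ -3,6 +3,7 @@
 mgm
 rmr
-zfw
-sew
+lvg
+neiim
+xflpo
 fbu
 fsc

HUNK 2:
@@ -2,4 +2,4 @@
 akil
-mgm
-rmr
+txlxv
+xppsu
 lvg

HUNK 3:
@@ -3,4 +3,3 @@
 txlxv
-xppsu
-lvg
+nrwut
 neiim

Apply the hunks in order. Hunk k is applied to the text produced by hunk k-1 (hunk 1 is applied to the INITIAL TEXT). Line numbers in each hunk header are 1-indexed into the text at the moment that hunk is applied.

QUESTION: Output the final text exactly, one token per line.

Answer: kaq
akil
txlxv
nrwut
neiim
xflpo
fbu
fsc
biyal

Derivation:
Hunk 1: at line 3 remove [zfw,sew] add [lvg,neiim,xflpo] -> 10 lines: kaq akil mgm rmr lvg neiim xflpo fbu fsc biyal
Hunk 2: at line 2 remove [mgm,rmr] add [txlxv,xppsu] -> 10 lines: kaq akil txlxv xppsu lvg neiim xflpo fbu fsc biyal
Hunk 3: at line 3 remove [xppsu,lvg] add [nrwut] -> 9 lines: kaq akil txlxv nrwut neiim xflpo fbu fsc biyal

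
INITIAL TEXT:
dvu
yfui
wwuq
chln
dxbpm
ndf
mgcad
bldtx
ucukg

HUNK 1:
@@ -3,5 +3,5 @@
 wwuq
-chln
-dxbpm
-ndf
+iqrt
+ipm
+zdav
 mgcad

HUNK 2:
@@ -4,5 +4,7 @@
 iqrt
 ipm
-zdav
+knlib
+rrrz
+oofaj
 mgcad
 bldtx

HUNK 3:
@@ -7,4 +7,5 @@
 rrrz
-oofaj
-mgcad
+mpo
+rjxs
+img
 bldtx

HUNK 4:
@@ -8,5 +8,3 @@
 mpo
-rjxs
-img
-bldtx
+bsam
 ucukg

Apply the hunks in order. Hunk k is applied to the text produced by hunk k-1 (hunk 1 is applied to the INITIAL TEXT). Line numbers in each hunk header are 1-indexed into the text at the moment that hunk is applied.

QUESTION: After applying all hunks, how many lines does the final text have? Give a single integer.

Hunk 1: at line 3 remove [chln,dxbpm,ndf] add [iqrt,ipm,zdav] -> 9 lines: dvu yfui wwuq iqrt ipm zdav mgcad bldtx ucukg
Hunk 2: at line 4 remove [zdav] add [knlib,rrrz,oofaj] -> 11 lines: dvu yfui wwuq iqrt ipm knlib rrrz oofaj mgcad bldtx ucukg
Hunk 3: at line 7 remove [oofaj,mgcad] add [mpo,rjxs,img] -> 12 lines: dvu yfui wwuq iqrt ipm knlib rrrz mpo rjxs img bldtx ucukg
Hunk 4: at line 8 remove [rjxs,img,bldtx] add [bsam] -> 10 lines: dvu yfui wwuq iqrt ipm knlib rrrz mpo bsam ucukg
Final line count: 10

Answer: 10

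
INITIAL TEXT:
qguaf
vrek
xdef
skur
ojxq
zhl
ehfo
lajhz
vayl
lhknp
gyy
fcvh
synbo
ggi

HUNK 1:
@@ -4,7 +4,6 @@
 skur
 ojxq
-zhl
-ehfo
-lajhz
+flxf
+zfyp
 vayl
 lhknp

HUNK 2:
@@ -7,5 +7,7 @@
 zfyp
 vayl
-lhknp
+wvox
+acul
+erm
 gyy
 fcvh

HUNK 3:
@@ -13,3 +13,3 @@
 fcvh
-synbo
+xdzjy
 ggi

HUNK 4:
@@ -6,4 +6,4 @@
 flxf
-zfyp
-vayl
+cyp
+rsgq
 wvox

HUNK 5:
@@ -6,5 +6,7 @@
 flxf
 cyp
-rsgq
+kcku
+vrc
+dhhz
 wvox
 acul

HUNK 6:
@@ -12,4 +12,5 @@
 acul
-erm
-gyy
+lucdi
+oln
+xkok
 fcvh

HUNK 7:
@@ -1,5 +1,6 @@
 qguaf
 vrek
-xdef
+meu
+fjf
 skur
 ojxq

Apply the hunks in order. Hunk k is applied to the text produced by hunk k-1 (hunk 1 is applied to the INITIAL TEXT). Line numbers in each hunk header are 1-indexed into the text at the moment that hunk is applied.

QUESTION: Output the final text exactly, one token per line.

Answer: qguaf
vrek
meu
fjf
skur
ojxq
flxf
cyp
kcku
vrc
dhhz
wvox
acul
lucdi
oln
xkok
fcvh
xdzjy
ggi

Derivation:
Hunk 1: at line 4 remove [zhl,ehfo,lajhz] add [flxf,zfyp] -> 13 lines: qguaf vrek xdef skur ojxq flxf zfyp vayl lhknp gyy fcvh synbo ggi
Hunk 2: at line 7 remove [lhknp] add [wvox,acul,erm] -> 15 lines: qguaf vrek xdef skur ojxq flxf zfyp vayl wvox acul erm gyy fcvh synbo ggi
Hunk 3: at line 13 remove [synbo] add [xdzjy] -> 15 lines: qguaf vrek xdef skur ojxq flxf zfyp vayl wvox acul erm gyy fcvh xdzjy ggi
Hunk 4: at line 6 remove [zfyp,vayl] add [cyp,rsgq] -> 15 lines: qguaf vrek xdef skur ojxq flxf cyp rsgq wvox acul erm gyy fcvh xdzjy ggi
Hunk 5: at line 6 remove [rsgq] add [kcku,vrc,dhhz] -> 17 lines: qguaf vrek xdef skur ojxq flxf cyp kcku vrc dhhz wvox acul erm gyy fcvh xdzjy ggi
Hunk 6: at line 12 remove [erm,gyy] add [lucdi,oln,xkok] -> 18 lines: qguaf vrek xdef skur ojxq flxf cyp kcku vrc dhhz wvox acul lucdi oln xkok fcvh xdzjy ggi
Hunk 7: at line 1 remove [xdef] add [meu,fjf] -> 19 lines: qguaf vrek meu fjf skur ojxq flxf cyp kcku vrc dhhz wvox acul lucdi oln xkok fcvh xdzjy ggi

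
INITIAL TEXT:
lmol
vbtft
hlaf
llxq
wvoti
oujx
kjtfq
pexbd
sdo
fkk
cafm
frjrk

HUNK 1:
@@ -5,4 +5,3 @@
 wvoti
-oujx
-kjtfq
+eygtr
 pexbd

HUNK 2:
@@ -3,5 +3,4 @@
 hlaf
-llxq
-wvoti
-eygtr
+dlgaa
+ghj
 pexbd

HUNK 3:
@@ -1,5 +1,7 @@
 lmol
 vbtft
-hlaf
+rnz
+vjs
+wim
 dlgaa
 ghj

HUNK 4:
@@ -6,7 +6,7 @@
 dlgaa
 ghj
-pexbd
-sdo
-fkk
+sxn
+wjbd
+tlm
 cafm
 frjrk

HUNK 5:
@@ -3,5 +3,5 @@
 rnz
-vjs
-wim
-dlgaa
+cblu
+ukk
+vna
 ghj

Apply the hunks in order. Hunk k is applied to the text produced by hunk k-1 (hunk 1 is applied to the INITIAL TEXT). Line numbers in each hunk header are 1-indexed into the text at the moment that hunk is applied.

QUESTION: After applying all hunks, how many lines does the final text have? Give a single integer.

Hunk 1: at line 5 remove [oujx,kjtfq] add [eygtr] -> 11 lines: lmol vbtft hlaf llxq wvoti eygtr pexbd sdo fkk cafm frjrk
Hunk 2: at line 3 remove [llxq,wvoti,eygtr] add [dlgaa,ghj] -> 10 lines: lmol vbtft hlaf dlgaa ghj pexbd sdo fkk cafm frjrk
Hunk 3: at line 1 remove [hlaf] add [rnz,vjs,wim] -> 12 lines: lmol vbtft rnz vjs wim dlgaa ghj pexbd sdo fkk cafm frjrk
Hunk 4: at line 6 remove [pexbd,sdo,fkk] add [sxn,wjbd,tlm] -> 12 lines: lmol vbtft rnz vjs wim dlgaa ghj sxn wjbd tlm cafm frjrk
Hunk 5: at line 3 remove [vjs,wim,dlgaa] add [cblu,ukk,vna] -> 12 lines: lmol vbtft rnz cblu ukk vna ghj sxn wjbd tlm cafm frjrk
Final line count: 12

Answer: 12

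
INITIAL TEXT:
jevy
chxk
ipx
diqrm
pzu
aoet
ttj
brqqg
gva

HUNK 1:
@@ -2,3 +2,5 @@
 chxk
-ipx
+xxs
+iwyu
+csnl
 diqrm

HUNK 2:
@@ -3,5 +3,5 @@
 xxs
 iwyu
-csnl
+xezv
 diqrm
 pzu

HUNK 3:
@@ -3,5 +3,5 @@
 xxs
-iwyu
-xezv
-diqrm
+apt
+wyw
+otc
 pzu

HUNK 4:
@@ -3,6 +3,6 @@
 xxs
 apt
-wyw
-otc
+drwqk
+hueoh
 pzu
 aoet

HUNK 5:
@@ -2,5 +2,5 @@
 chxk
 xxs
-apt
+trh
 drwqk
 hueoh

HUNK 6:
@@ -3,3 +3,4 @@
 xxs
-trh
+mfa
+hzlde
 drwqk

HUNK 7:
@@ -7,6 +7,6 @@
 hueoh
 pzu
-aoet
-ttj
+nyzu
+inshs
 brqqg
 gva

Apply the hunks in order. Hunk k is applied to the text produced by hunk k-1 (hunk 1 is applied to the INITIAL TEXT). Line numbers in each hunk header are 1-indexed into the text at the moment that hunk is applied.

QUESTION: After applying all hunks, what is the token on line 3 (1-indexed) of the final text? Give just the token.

Hunk 1: at line 2 remove [ipx] add [xxs,iwyu,csnl] -> 11 lines: jevy chxk xxs iwyu csnl diqrm pzu aoet ttj brqqg gva
Hunk 2: at line 3 remove [csnl] add [xezv] -> 11 lines: jevy chxk xxs iwyu xezv diqrm pzu aoet ttj brqqg gva
Hunk 3: at line 3 remove [iwyu,xezv,diqrm] add [apt,wyw,otc] -> 11 lines: jevy chxk xxs apt wyw otc pzu aoet ttj brqqg gva
Hunk 4: at line 3 remove [wyw,otc] add [drwqk,hueoh] -> 11 lines: jevy chxk xxs apt drwqk hueoh pzu aoet ttj brqqg gva
Hunk 5: at line 2 remove [apt] add [trh] -> 11 lines: jevy chxk xxs trh drwqk hueoh pzu aoet ttj brqqg gva
Hunk 6: at line 3 remove [trh] add [mfa,hzlde] -> 12 lines: jevy chxk xxs mfa hzlde drwqk hueoh pzu aoet ttj brqqg gva
Hunk 7: at line 7 remove [aoet,ttj] add [nyzu,inshs] -> 12 lines: jevy chxk xxs mfa hzlde drwqk hueoh pzu nyzu inshs brqqg gva
Final line 3: xxs

Answer: xxs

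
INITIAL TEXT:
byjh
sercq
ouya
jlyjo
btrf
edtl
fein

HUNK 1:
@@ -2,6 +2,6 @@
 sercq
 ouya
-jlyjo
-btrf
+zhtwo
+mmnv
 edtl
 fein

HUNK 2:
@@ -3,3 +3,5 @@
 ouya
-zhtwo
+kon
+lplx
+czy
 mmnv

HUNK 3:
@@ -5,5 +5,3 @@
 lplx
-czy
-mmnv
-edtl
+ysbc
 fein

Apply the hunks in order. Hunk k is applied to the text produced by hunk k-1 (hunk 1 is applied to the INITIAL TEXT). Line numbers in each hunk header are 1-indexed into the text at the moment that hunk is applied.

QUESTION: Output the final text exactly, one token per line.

Hunk 1: at line 2 remove [jlyjo,btrf] add [zhtwo,mmnv] -> 7 lines: byjh sercq ouya zhtwo mmnv edtl fein
Hunk 2: at line 3 remove [zhtwo] add [kon,lplx,czy] -> 9 lines: byjh sercq ouya kon lplx czy mmnv edtl fein
Hunk 3: at line 5 remove [czy,mmnv,edtl] add [ysbc] -> 7 lines: byjh sercq ouya kon lplx ysbc fein

Answer: byjh
sercq
ouya
kon
lplx
ysbc
fein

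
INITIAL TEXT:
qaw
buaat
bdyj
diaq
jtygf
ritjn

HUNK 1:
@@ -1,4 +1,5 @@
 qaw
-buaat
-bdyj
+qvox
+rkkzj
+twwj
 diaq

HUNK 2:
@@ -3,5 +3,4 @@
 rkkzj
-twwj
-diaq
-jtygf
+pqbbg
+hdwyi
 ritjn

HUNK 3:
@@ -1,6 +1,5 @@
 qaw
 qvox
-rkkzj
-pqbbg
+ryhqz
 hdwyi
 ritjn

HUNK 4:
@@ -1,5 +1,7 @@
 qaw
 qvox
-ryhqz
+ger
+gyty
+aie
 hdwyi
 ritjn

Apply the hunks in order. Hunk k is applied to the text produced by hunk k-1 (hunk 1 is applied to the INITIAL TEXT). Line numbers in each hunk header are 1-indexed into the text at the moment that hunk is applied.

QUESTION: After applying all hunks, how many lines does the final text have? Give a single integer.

Hunk 1: at line 1 remove [buaat,bdyj] add [qvox,rkkzj,twwj] -> 7 lines: qaw qvox rkkzj twwj diaq jtygf ritjn
Hunk 2: at line 3 remove [twwj,diaq,jtygf] add [pqbbg,hdwyi] -> 6 lines: qaw qvox rkkzj pqbbg hdwyi ritjn
Hunk 3: at line 1 remove [rkkzj,pqbbg] add [ryhqz] -> 5 lines: qaw qvox ryhqz hdwyi ritjn
Hunk 4: at line 1 remove [ryhqz] add [ger,gyty,aie] -> 7 lines: qaw qvox ger gyty aie hdwyi ritjn
Final line count: 7

Answer: 7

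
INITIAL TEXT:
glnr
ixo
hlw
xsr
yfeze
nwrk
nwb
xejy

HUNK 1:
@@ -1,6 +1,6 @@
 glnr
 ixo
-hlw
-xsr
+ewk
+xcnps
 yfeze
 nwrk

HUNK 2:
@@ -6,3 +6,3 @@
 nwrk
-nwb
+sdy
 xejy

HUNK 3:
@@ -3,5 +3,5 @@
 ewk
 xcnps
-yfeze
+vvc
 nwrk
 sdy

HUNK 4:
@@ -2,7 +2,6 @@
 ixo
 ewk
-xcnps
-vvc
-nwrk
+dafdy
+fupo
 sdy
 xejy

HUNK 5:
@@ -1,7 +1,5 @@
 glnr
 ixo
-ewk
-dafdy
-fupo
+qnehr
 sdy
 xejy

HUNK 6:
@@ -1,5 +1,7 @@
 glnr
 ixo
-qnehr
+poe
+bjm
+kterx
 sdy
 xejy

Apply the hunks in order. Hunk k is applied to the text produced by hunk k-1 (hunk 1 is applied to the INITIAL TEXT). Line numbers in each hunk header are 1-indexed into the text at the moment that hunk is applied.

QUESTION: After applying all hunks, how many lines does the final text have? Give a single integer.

Answer: 7

Derivation:
Hunk 1: at line 1 remove [hlw,xsr] add [ewk,xcnps] -> 8 lines: glnr ixo ewk xcnps yfeze nwrk nwb xejy
Hunk 2: at line 6 remove [nwb] add [sdy] -> 8 lines: glnr ixo ewk xcnps yfeze nwrk sdy xejy
Hunk 3: at line 3 remove [yfeze] add [vvc] -> 8 lines: glnr ixo ewk xcnps vvc nwrk sdy xejy
Hunk 4: at line 2 remove [xcnps,vvc,nwrk] add [dafdy,fupo] -> 7 lines: glnr ixo ewk dafdy fupo sdy xejy
Hunk 5: at line 1 remove [ewk,dafdy,fupo] add [qnehr] -> 5 lines: glnr ixo qnehr sdy xejy
Hunk 6: at line 1 remove [qnehr] add [poe,bjm,kterx] -> 7 lines: glnr ixo poe bjm kterx sdy xejy
Final line count: 7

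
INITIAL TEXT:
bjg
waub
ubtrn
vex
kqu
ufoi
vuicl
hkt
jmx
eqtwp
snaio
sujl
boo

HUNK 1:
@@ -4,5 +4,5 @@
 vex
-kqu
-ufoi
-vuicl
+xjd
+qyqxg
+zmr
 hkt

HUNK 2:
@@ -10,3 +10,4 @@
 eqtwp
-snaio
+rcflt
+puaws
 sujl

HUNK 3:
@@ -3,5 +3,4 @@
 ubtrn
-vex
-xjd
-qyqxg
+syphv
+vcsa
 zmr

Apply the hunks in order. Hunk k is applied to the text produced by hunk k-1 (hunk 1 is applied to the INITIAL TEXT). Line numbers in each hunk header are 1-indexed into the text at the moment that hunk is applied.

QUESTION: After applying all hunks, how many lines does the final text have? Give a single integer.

Hunk 1: at line 4 remove [kqu,ufoi,vuicl] add [xjd,qyqxg,zmr] -> 13 lines: bjg waub ubtrn vex xjd qyqxg zmr hkt jmx eqtwp snaio sujl boo
Hunk 2: at line 10 remove [snaio] add [rcflt,puaws] -> 14 lines: bjg waub ubtrn vex xjd qyqxg zmr hkt jmx eqtwp rcflt puaws sujl boo
Hunk 3: at line 3 remove [vex,xjd,qyqxg] add [syphv,vcsa] -> 13 lines: bjg waub ubtrn syphv vcsa zmr hkt jmx eqtwp rcflt puaws sujl boo
Final line count: 13

Answer: 13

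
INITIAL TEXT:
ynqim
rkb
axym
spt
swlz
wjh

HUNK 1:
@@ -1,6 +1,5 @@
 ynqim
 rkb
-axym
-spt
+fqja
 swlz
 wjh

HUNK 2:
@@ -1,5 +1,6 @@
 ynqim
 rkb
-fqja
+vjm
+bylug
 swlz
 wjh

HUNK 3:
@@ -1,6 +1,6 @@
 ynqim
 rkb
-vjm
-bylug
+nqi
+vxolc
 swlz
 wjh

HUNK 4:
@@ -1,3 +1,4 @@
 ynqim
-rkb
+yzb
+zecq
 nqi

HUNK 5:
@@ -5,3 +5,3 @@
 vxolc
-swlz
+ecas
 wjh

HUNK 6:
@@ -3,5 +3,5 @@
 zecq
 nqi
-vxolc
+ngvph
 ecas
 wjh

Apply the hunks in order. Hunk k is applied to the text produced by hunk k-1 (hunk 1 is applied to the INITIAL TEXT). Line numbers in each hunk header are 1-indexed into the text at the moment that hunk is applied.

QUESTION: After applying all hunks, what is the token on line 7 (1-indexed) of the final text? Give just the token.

Answer: wjh

Derivation:
Hunk 1: at line 1 remove [axym,spt] add [fqja] -> 5 lines: ynqim rkb fqja swlz wjh
Hunk 2: at line 1 remove [fqja] add [vjm,bylug] -> 6 lines: ynqim rkb vjm bylug swlz wjh
Hunk 3: at line 1 remove [vjm,bylug] add [nqi,vxolc] -> 6 lines: ynqim rkb nqi vxolc swlz wjh
Hunk 4: at line 1 remove [rkb] add [yzb,zecq] -> 7 lines: ynqim yzb zecq nqi vxolc swlz wjh
Hunk 5: at line 5 remove [swlz] add [ecas] -> 7 lines: ynqim yzb zecq nqi vxolc ecas wjh
Hunk 6: at line 3 remove [vxolc] add [ngvph] -> 7 lines: ynqim yzb zecq nqi ngvph ecas wjh
Final line 7: wjh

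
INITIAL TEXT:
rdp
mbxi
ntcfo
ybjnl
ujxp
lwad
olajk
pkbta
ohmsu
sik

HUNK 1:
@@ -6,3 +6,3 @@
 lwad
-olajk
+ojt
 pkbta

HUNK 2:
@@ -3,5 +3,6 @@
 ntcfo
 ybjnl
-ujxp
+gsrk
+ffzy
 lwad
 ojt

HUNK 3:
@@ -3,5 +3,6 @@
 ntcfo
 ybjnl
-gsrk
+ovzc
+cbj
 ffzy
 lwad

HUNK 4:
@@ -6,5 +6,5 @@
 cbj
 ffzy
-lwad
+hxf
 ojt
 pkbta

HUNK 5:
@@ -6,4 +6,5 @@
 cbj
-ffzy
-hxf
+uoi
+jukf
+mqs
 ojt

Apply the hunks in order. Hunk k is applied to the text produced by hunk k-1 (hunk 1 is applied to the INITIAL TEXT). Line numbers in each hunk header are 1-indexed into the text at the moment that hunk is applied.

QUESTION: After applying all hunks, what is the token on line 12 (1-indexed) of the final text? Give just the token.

Answer: ohmsu

Derivation:
Hunk 1: at line 6 remove [olajk] add [ojt] -> 10 lines: rdp mbxi ntcfo ybjnl ujxp lwad ojt pkbta ohmsu sik
Hunk 2: at line 3 remove [ujxp] add [gsrk,ffzy] -> 11 lines: rdp mbxi ntcfo ybjnl gsrk ffzy lwad ojt pkbta ohmsu sik
Hunk 3: at line 3 remove [gsrk] add [ovzc,cbj] -> 12 lines: rdp mbxi ntcfo ybjnl ovzc cbj ffzy lwad ojt pkbta ohmsu sik
Hunk 4: at line 6 remove [lwad] add [hxf] -> 12 lines: rdp mbxi ntcfo ybjnl ovzc cbj ffzy hxf ojt pkbta ohmsu sik
Hunk 5: at line 6 remove [ffzy,hxf] add [uoi,jukf,mqs] -> 13 lines: rdp mbxi ntcfo ybjnl ovzc cbj uoi jukf mqs ojt pkbta ohmsu sik
Final line 12: ohmsu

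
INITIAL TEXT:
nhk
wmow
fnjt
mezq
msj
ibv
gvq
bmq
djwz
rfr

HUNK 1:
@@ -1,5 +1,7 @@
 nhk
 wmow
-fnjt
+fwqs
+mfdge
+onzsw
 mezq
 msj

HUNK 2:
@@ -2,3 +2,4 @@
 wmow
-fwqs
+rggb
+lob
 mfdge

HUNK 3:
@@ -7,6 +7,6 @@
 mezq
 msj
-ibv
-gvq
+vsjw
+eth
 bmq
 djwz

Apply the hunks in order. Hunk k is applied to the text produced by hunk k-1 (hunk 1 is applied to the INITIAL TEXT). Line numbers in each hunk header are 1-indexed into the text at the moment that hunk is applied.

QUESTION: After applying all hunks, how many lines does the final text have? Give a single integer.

Answer: 13

Derivation:
Hunk 1: at line 1 remove [fnjt] add [fwqs,mfdge,onzsw] -> 12 lines: nhk wmow fwqs mfdge onzsw mezq msj ibv gvq bmq djwz rfr
Hunk 2: at line 2 remove [fwqs] add [rggb,lob] -> 13 lines: nhk wmow rggb lob mfdge onzsw mezq msj ibv gvq bmq djwz rfr
Hunk 3: at line 7 remove [ibv,gvq] add [vsjw,eth] -> 13 lines: nhk wmow rggb lob mfdge onzsw mezq msj vsjw eth bmq djwz rfr
Final line count: 13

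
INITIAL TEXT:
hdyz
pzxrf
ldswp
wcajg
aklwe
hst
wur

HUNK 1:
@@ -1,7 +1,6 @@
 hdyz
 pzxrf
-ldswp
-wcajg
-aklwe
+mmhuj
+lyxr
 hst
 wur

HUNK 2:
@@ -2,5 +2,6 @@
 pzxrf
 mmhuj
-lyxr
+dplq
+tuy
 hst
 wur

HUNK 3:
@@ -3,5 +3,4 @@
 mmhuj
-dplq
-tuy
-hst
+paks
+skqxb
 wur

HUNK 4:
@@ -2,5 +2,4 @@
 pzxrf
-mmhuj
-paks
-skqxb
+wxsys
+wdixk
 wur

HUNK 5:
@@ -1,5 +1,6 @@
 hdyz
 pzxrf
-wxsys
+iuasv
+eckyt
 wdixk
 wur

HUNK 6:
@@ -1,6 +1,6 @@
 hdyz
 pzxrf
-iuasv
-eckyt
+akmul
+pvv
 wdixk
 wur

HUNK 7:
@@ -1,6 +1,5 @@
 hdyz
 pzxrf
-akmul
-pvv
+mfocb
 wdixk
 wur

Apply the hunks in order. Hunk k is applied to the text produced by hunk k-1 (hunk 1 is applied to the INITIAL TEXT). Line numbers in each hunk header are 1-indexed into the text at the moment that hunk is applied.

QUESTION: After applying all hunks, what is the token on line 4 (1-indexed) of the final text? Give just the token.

Hunk 1: at line 1 remove [ldswp,wcajg,aklwe] add [mmhuj,lyxr] -> 6 lines: hdyz pzxrf mmhuj lyxr hst wur
Hunk 2: at line 2 remove [lyxr] add [dplq,tuy] -> 7 lines: hdyz pzxrf mmhuj dplq tuy hst wur
Hunk 3: at line 3 remove [dplq,tuy,hst] add [paks,skqxb] -> 6 lines: hdyz pzxrf mmhuj paks skqxb wur
Hunk 4: at line 2 remove [mmhuj,paks,skqxb] add [wxsys,wdixk] -> 5 lines: hdyz pzxrf wxsys wdixk wur
Hunk 5: at line 1 remove [wxsys] add [iuasv,eckyt] -> 6 lines: hdyz pzxrf iuasv eckyt wdixk wur
Hunk 6: at line 1 remove [iuasv,eckyt] add [akmul,pvv] -> 6 lines: hdyz pzxrf akmul pvv wdixk wur
Hunk 7: at line 1 remove [akmul,pvv] add [mfocb] -> 5 lines: hdyz pzxrf mfocb wdixk wur
Final line 4: wdixk

Answer: wdixk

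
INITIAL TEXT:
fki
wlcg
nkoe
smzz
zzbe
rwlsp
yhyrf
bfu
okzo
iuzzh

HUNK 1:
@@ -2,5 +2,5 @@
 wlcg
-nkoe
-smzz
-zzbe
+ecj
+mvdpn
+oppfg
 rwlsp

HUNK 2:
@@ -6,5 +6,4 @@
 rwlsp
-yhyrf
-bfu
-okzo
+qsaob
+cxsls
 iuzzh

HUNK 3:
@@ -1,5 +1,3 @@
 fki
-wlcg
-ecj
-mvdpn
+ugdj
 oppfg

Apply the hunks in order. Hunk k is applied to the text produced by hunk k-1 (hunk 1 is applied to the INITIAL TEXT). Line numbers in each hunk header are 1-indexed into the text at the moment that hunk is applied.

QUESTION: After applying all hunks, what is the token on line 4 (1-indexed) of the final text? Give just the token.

Answer: rwlsp

Derivation:
Hunk 1: at line 2 remove [nkoe,smzz,zzbe] add [ecj,mvdpn,oppfg] -> 10 lines: fki wlcg ecj mvdpn oppfg rwlsp yhyrf bfu okzo iuzzh
Hunk 2: at line 6 remove [yhyrf,bfu,okzo] add [qsaob,cxsls] -> 9 lines: fki wlcg ecj mvdpn oppfg rwlsp qsaob cxsls iuzzh
Hunk 3: at line 1 remove [wlcg,ecj,mvdpn] add [ugdj] -> 7 lines: fki ugdj oppfg rwlsp qsaob cxsls iuzzh
Final line 4: rwlsp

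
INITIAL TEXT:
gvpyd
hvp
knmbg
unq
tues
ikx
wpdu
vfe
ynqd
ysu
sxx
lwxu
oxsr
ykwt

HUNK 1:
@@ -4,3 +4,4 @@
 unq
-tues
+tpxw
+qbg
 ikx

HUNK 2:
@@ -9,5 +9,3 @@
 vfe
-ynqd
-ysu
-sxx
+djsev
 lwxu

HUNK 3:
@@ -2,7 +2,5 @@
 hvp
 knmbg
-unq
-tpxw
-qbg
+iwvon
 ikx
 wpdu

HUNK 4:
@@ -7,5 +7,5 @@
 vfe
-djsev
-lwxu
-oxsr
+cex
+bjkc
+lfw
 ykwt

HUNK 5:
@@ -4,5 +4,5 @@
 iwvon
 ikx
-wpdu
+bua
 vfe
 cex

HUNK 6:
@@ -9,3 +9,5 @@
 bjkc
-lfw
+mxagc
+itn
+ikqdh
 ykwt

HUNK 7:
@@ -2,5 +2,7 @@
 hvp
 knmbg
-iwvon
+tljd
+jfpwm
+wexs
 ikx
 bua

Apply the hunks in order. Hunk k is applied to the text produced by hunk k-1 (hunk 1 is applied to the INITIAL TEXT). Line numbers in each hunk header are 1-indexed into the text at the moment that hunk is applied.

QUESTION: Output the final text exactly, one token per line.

Answer: gvpyd
hvp
knmbg
tljd
jfpwm
wexs
ikx
bua
vfe
cex
bjkc
mxagc
itn
ikqdh
ykwt

Derivation:
Hunk 1: at line 4 remove [tues] add [tpxw,qbg] -> 15 lines: gvpyd hvp knmbg unq tpxw qbg ikx wpdu vfe ynqd ysu sxx lwxu oxsr ykwt
Hunk 2: at line 9 remove [ynqd,ysu,sxx] add [djsev] -> 13 lines: gvpyd hvp knmbg unq tpxw qbg ikx wpdu vfe djsev lwxu oxsr ykwt
Hunk 3: at line 2 remove [unq,tpxw,qbg] add [iwvon] -> 11 lines: gvpyd hvp knmbg iwvon ikx wpdu vfe djsev lwxu oxsr ykwt
Hunk 4: at line 7 remove [djsev,lwxu,oxsr] add [cex,bjkc,lfw] -> 11 lines: gvpyd hvp knmbg iwvon ikx wpdu vfe cex bjkc lfw ykwt
Hunk 5: at line 4 remove [wpdu] add [bua] -> 11 lines: gvpyd hvp knmbg iwvon ikx bua vfe cex bjkc lfw ykwt
Hunk 6: at line 9 remove [lfw] add [mxagc,itn,ikqdh] -> 13 lines: gvpyd hvp knmbg iwvon ikx bua vfe cex bjkc mxagc itn ikqdh ykwt
Hunk 7: at line 2 remove [iwvon] add [tljd,jfpwm,wexs] -> 15 lines: gvpyd hvp knmbg tljd jfpwm wexs ikx bua vfe cex bjkc mxagc itn ikqdh ykwt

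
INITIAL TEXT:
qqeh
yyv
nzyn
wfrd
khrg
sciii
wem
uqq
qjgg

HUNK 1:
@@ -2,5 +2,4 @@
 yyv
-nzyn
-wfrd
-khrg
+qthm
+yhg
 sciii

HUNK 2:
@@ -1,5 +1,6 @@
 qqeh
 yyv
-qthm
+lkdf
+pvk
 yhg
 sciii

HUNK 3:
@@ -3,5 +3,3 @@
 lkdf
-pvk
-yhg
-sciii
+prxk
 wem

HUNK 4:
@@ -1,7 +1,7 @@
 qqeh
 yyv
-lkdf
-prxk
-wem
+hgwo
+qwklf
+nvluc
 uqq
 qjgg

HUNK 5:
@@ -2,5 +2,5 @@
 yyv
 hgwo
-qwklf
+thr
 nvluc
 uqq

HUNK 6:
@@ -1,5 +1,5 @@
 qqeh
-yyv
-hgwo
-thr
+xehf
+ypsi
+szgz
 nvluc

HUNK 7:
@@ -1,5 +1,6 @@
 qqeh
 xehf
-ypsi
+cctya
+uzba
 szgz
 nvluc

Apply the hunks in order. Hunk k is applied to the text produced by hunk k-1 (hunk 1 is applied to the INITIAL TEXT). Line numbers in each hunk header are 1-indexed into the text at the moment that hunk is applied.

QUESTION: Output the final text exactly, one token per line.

Hunk 1: at line 2 remove [nzyn,wfrd,khrg] add [qthm,yhg] -> 8 lines: qqeh yyv qthm yhg sciii wem uqq qjgg
Hunk 2: at line 1 remove [qthm] add [lkdf,pvk] -> 9 lines: qqeh yyv lkdf pvk yhg sciii wem uqq qjgg
Hunk 3: at line 3 remove [pvk,yhg,sciii] add [prxk] -> 7 lines: qqeh yyv lkdf prxk wem uqq qjgg
Hunk 4: at line 1 remove [lkdf,prxk,wem] add [hgwo,qwklf,nvluc] -> 7 lines: qqeh yyv hgwo qwklf nvluc uqq qjgg
Hunk 5: at line 2 remove [qwklf] add [thr] -> 7 lines: qqeh yyv hgwo thr nvluc uqq qjgg
Hunk 6: at line 1 remove [yyv,hgwo,thr] add [xehf,ypsi,szgz] -> 7 lines: qqeh xehf ypsi szgz nvluc uqq qjgg
Hunk 7: at line 1 remove [ypsi] add [cctya,uzba] -> 8 lines: qqeh xehf cctya uzba szgz nvluc uqq qjgg

Answer: qqeh
xehf
cctya
uzba
szgz
nvluc
uqq
qjgg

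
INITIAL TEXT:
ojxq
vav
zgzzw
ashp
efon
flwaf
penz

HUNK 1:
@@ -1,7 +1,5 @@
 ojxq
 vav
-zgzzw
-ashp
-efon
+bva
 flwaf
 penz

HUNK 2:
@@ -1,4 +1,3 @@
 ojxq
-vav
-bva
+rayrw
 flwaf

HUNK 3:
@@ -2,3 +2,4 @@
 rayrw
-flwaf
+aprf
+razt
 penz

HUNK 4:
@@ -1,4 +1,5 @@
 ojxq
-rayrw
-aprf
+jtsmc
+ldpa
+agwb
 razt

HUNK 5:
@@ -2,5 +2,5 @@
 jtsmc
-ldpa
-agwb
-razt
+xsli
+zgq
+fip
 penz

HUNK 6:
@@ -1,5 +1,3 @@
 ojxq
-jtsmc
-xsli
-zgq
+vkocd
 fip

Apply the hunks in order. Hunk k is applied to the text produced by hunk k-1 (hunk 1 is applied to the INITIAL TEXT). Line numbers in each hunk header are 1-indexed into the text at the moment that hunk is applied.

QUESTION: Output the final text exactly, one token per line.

Hunk 1: at line 1 remove [zgzzw,ashp,efon] add [bva] -> 5 lines: ojxq vav bva flwaf penz
Hunk 2: at line 1 remove [vav,bva] add [rayrw] -> 4 lines: ojxq rayrw flwaf penz
Hunk 3: at line 2 remove [flwaf] add [aprf,razt] -> 5 lines: ojxq rayrw aprf razt penz
Hunk 4: at line 1 remove [rayrw,aprf] add [jtsmc,ldpa,agwb] -> 6 lines: ojxq jtsmc ldpa agwb razt penz
Hunk 5: at line 2 remove [ldpa,agwb,razt] add [xsli,zgq,fip] -> 6 lines: ojxq jtsmc xsli zgq fip penz
Hunk 6: at line 1 remove [jtsmc,xsli,zgq] add [vkocd] -> 4 lines: ojxq vkocd fip penz

Answer: ojxq
vkocd
fip
penz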